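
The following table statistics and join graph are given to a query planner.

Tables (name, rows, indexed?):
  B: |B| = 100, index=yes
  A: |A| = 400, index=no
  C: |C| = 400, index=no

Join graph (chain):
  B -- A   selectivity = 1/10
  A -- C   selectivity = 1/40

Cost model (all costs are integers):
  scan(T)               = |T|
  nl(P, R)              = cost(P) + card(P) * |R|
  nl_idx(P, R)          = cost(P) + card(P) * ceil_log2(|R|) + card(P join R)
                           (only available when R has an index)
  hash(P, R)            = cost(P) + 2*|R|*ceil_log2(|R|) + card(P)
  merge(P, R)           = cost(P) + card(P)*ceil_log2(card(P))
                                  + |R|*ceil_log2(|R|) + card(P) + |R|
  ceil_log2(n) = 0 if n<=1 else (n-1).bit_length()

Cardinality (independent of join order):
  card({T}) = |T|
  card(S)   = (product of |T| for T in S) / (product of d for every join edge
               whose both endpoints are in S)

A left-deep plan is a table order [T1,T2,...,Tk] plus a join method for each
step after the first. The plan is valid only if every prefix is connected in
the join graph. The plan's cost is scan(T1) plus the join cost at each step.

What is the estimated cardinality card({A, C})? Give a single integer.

Tables in S: A(400), C(400)
Edges inside S: A-C(d=40)
numerator = 400 * 400 = 160000
denominator = 40 = 40
card(S) = 160000 / 40 = 4000

4000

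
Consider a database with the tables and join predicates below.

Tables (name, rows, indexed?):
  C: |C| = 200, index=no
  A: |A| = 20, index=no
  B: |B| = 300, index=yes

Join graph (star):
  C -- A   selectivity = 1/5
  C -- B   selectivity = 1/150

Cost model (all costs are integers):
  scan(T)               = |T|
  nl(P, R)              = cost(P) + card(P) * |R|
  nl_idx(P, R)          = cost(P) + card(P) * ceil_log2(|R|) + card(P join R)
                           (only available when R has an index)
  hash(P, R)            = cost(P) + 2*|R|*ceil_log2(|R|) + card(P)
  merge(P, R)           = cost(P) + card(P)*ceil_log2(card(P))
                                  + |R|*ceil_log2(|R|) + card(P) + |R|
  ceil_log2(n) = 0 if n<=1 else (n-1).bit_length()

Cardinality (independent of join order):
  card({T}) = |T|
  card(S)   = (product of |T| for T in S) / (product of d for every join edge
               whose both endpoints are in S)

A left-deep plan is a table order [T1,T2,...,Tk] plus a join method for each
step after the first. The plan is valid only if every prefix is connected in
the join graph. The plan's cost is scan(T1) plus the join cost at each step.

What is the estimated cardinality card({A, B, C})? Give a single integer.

Tables in S: A(20), B(300), C(200)
Edges inside S: C-A(d=5), C-B(d=150)
numerator = 20 * 300 * 200 = 1200000
denominator = 5 * 150 = 750
card(S) = 1200000 / 750 = 1600

1600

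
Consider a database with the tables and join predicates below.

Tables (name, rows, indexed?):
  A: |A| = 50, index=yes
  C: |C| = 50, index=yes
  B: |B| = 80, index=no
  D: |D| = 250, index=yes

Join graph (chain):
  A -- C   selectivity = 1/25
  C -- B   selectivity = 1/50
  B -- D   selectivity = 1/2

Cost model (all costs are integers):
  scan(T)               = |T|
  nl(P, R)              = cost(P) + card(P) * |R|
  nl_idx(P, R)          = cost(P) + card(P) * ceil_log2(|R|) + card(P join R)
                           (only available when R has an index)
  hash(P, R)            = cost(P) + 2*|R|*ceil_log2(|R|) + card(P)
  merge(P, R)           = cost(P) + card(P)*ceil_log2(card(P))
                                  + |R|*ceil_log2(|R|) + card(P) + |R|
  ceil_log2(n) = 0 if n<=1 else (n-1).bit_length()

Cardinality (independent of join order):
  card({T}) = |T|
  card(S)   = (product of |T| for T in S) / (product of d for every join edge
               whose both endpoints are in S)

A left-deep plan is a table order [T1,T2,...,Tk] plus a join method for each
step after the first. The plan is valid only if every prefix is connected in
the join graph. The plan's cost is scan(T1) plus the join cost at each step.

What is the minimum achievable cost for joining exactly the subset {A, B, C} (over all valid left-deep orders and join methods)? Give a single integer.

1280

Selinger DP over subsets of {A,B,C}:
  {A}: scan cost=50, card=50
  {C}: scan cost=50, card=50
  {B}: scan cost=80, card=80
  {AC}: card=100; try (C,nl_idx)→450, (A,nl_idx)→450, (C,hash)→700, (A,hash)→700, (C,merge)→750, (A,merge)→750 …(+2); best=450 via (C,nl_idx)
  {BC}: card=80; try (C,nl_idx)→640, (C,hash)→760, (B,merge)→1040, (C,merge)→1070, (B,hash)→1220, (B,nl)→4050 …(+1); best=640 via (C,nl_idx)
  {ABC}: card=160; try (A,nl_idx)→1280, (A,hash)→1320, (A,merge)→1630, (B,hash)→1670, (B,merge)→1890, (A,nl)→4640 …(+1); best=1280 via (A,nl_idx)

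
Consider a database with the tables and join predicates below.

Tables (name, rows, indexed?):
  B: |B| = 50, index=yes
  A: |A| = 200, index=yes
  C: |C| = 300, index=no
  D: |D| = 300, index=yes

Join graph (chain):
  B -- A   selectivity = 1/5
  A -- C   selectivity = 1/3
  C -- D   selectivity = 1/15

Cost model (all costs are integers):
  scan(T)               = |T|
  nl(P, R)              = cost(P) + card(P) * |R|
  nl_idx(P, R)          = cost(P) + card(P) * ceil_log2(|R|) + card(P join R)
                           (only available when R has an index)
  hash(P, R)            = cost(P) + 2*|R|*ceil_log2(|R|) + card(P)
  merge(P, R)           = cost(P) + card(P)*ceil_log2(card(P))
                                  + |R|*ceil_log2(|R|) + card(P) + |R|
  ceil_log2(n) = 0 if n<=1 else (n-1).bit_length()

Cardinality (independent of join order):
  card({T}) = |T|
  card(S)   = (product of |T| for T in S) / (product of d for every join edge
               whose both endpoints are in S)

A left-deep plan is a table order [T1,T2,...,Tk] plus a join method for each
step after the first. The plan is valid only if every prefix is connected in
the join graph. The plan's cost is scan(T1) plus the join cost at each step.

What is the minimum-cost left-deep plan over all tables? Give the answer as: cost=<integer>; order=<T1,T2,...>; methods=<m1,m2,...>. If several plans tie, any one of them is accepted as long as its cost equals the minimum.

cost=213800; order=A,B,C,D; methods=hash,hash,hash

Selinger DP (subsets sized 1..n):
  {B}: scan cost=50, card=50
  {A}: scan cost=200, card=200
  {C}: scan cost=300, card=300
  {D}: scan cost=300, card=300
  {AB}: card=2000; try (B,hash)→1000, (A,merge)→2200, (B,merge)→2350, (A,nl_idx)→2450, (A,hash)→3300, (B,nl_idx)→3400 …(+2); best=1000 via (B,hash)
  {AC}: card=20000; try (A,hash)→3800, (C,merge)→5000, (A,merge)→5100, (C,hash)→5800, (A,nl_idx)→22700, (C,nl)→60200 …(+1); best=3800 via (A,hash)
  {CD}: card=6000; try (D,hash)→6000, (C,hash)→6000, (D,merge)→6300, (C,merge)→6300, (D,nl_idx)→9000, (D,nl)→90300 …(+1); best=6000 via (D,hash)
  {ABC}: card=200000; try (C,hash)→8400, (B,hash)→24400, (C,merge)→28000, (B,nl_idx)→323800, (B,merge)→324150, (C,nl)→601000 …(+1); best=8400 via (C,hash)
  {ACD}: card=400000; try (A,hash)→15200, (D,hash)→29200, (A,merge)→91800, (D,merge)→326800, (A,nl_idx)→454000, (D,nl_idx)→583800 …(+2); best=15200 via (A,hash)
  {ABCD}: card=4000000; try (D,hash)→213800, (B,hash)→415800, (D,merge)→3811400, (D,nl_idx)→5808400, (B,nl_idx)→6415200, (B,merge)→8015550 …(+2); best=213800 via (D,hash)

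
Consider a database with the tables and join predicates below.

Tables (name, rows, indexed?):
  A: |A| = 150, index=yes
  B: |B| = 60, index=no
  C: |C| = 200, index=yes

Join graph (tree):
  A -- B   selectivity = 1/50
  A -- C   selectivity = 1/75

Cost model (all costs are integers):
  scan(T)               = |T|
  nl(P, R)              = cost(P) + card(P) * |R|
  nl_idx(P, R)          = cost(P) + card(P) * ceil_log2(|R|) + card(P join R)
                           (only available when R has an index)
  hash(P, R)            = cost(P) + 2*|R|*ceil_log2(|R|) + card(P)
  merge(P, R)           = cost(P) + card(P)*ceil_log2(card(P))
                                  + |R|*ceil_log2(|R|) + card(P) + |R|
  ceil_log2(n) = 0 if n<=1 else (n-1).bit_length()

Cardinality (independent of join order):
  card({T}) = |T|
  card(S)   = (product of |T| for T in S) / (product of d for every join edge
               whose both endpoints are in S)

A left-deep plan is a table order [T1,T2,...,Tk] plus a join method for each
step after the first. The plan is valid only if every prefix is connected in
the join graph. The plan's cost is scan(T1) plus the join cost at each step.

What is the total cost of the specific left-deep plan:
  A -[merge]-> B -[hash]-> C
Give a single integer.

step 1: scan A: cost=150, card=150
step 2: join B via merge
    card(P join B) = 150*60/(50) = 180
    cost = 150 + 150*8 + 60*6 + 150 + 60 = 1920
step 3: join C via hash
    card(P join C) = 180*200/(75) = 480
    cost = 1920 + 2*200*8 + 180 = 5300

5300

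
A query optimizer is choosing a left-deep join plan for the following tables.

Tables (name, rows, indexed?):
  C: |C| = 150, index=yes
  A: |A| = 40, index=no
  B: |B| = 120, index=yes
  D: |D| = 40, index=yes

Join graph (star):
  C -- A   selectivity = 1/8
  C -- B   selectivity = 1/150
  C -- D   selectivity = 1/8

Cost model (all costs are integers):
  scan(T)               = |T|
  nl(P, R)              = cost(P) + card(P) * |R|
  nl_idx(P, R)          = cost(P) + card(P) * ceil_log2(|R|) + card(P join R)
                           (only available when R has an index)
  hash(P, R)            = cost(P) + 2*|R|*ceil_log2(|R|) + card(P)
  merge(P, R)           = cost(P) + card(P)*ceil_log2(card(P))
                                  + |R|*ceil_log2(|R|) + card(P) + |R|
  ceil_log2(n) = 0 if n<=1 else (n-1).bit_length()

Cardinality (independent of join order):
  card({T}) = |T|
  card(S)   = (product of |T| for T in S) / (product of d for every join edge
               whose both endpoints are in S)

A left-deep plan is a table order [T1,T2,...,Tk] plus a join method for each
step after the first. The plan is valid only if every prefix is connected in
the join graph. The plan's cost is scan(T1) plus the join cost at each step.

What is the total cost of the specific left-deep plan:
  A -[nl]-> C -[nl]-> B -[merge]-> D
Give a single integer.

102920

step 1: scan A: cost=40, card=40
step 2: join C via nl
    card(P join C) = 40*150/(8) = 750
    cost = 40 + 40*150 = 6040
step 3: join B via nl
    card(P join B) = 750*120/(150) = 600
    cost = 6040 + 750*120 = 96040
step 4: join D via merge
    card(P join D) = 600*40/(8) = 3000
    cost = 96040 + 600*10 + 40*6 + 600 + 40 = 102920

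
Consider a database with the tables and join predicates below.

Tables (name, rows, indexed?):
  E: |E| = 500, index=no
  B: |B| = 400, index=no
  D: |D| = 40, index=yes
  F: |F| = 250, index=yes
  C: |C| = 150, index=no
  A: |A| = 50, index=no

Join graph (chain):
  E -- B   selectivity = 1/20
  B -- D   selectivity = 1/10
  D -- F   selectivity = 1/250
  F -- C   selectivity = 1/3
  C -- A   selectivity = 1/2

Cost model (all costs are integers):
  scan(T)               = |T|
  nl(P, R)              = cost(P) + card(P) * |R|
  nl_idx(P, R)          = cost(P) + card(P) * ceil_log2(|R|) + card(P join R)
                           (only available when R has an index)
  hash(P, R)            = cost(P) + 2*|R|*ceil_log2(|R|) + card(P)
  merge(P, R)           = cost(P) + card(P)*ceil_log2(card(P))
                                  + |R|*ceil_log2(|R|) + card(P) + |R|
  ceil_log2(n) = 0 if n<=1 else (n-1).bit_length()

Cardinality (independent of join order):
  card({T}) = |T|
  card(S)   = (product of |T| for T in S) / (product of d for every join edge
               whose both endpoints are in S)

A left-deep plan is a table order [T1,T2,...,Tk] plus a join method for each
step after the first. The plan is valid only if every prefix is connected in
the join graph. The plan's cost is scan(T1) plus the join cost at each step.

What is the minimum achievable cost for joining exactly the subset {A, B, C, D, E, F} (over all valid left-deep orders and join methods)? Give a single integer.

2058280

Selinger DP over subsets of {A,B,C,D,E,F}:
  {E}: scan cost=500, card=500
  {B}: scan cost=400, card=400
  {D}: scan cost=40, card=40
  {F}: scan cost=250, card=250
  {C}: scan cost=150, card=150
  {A}: scan cost=50, card=50
  {BE}: card=10000; try (B,hash)→8200, (E,merge)→9400, (B,merge)→9500, (E,hash)→9800, (E,nl)→200400, (B,nl)→200500; best=8200 via (B,hash)
  {BD}: card=1600; try (D,hash)→1280, (B,merge)→4320, (D,nl_idx)→4400, (D,merge)→4680, (B,hash)→7280, (B,nl)→16040 …(+1); best=1280 via (D,hash)
  {DF}: card=40; try (F,nl_idx)→400, (D,hash)→980, (D,nl_idx)→1790, (F,merge)→2570, (D,merge)→2780, (F,hash)→4080 …(+2); best=400 via (F,nl_idx)
  {CF}: card=12500; try (C,hash)→2900, (F,merge)→3750, (C,merge)→3850, (F,hash)→4300, (F,nl_idx)→13850, (F,nl)→37650 …(+1); best=2900 via (C,hash)
  {AC}: card=3750; try (A,hash)→900, (C,merge)→1750, (A,merge)→1850, (C,hash)→2500, (C,nl)→7550, (A,nl)→7650; best=900 via (A,hash)
  {BDE}: card=40000; try (E,hash)→11880, (D,hash)→18680, (E,merge)→25480, (D,nl_idx)→108200, (D,merge)→158480, (D,nl)→408200 …(+1); best=11880 via (E,hash)
  {BDF}: card=1600; try (B,merge)→4680, (F,hash)→6880, (B,hash)→7640, (F,nl_idx)→15680, (B,nl)→16400, (F,merge)→22730 …(+1); best=4680 via (B,merge)
  {CDF}: card=2000; try (C,merge)→2030, (C,hash)→2840, (C,nl)→6400, (D,hash)→15880, (D,nl_idx)→79900, (D,merge)→190680 …(+1); best=2030 via (C,merge)
  {ACF}: card=312500; try (F,hash)→8650, (A,hash)→16000, (F,merge)→51900, (A,merge)→190750, (F,nl_idx)→343400, (A,nl)→627900 …(+1); best=8650 via (F,hash)
  {BDEF}: card=40000; try (E,hash)→15280, (E,merge)→28880, (F,hash)→55880, (F,nl_idx)→371880, (F,merge)→694130, (E,nl)→804680 …(+1); best=15280 via (E,hash)
  {BCDF}: card=80000; try (C,hash)→8680, (B,hash)→11230, (C,merge)→25230, (B,merge)→30030, (C,nl)→244680, (B,nl)→802030; best=8680 via (C,hash)
  {ACDF}: card=50000; try (A,hash)→4630, (A,merge)→26380, (A,nl)→102030, (D,hash)→321630, (D,nl_idx)→1933650, (D,merge)→6258930 …(+1); best=4630 via (A,hash)
  {BCDEF}: card=2000000; try (C,hash)→57680, (E,hash)→97680, (C,merge)→696630, (E,merge)→1453680, (C,nl)→6015280, (E,nl)→40008680; best=57680 via (C,hash)
  {ABCDF}: card=2000000; try (B,hash)→61830, (A,hash)→89280, (B,merge)→858630, (A,merge)→1449030, (A,nl)→4008680, (B,nl)→20004630; best=61830 via (B,hash)
  {ABCDEF}: card=50000000; try (A,hash)→2058280, (E,hash)→2070830, (A,merge)→44058030, (E,merge)→44066830, (A,nl)→100057680, (E,nl)→1000061830; best=2058280 via (A,hash)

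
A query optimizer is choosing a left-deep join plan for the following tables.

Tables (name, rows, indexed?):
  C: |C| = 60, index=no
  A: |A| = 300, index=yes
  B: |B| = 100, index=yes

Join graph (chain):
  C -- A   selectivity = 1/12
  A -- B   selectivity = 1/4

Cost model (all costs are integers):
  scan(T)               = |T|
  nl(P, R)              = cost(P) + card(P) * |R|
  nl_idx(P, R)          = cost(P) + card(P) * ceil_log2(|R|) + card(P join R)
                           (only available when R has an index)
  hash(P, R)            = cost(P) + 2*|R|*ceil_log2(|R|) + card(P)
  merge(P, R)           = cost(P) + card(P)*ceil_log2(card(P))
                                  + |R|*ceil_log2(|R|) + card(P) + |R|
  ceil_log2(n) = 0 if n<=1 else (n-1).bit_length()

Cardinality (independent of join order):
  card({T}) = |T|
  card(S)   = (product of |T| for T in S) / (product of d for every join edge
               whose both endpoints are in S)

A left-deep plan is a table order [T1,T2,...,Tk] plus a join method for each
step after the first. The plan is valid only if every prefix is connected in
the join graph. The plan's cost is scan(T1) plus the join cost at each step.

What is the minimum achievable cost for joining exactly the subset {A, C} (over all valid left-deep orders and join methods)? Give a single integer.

1320

Selinger DP over subsets of {A,C}:
  {C}: scan cost=60, card=60
  {A}: scan cost=300, card=300
  {AC}: card=1500; try (C,hash)→1320, (A,nl_idx)→2100, (A,merge)→3480, (C,merge)→3720, (A,hash)→5520, (A,nl)→18060 …(+1); best=1320 via (C,hash)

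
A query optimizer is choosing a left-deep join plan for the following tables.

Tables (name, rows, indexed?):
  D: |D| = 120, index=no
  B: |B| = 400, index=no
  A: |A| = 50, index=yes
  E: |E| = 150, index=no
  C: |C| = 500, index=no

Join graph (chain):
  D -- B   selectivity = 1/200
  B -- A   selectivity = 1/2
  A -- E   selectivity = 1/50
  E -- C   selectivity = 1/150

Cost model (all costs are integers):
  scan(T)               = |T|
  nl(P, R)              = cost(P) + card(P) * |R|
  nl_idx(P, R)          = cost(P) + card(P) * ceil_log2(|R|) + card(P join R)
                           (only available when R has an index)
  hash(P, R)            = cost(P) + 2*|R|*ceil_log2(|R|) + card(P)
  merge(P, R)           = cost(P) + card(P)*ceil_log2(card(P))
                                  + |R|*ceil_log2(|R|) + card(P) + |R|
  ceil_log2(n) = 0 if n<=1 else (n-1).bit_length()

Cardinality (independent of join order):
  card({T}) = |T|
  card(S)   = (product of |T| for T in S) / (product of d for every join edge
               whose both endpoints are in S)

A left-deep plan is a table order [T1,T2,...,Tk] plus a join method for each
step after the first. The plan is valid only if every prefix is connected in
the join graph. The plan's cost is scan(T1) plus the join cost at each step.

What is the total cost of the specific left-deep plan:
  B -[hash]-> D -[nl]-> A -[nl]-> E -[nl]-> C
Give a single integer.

9914480

step 1: scan B: cost=400, card=400
step 2: join D via hash
    card(P join D) = 400*120/(200) = 240
    cost = 400 + 2*120*7 + 400 = 2480
step 3: join A via nl
    card(P join A) = 240*50/(2) = 6000
    cost = 2480 + 240*50 = 14480
step 4: join E via nl
    card(P join E) = 6000*150/(50) = 18000
    cost = 14480 + 6000*150 = 914480
step 5: join C via nl
    card(P join C) = 18000*500/(150) = 60000
    cost = 914480 + 18000*500 = 9914480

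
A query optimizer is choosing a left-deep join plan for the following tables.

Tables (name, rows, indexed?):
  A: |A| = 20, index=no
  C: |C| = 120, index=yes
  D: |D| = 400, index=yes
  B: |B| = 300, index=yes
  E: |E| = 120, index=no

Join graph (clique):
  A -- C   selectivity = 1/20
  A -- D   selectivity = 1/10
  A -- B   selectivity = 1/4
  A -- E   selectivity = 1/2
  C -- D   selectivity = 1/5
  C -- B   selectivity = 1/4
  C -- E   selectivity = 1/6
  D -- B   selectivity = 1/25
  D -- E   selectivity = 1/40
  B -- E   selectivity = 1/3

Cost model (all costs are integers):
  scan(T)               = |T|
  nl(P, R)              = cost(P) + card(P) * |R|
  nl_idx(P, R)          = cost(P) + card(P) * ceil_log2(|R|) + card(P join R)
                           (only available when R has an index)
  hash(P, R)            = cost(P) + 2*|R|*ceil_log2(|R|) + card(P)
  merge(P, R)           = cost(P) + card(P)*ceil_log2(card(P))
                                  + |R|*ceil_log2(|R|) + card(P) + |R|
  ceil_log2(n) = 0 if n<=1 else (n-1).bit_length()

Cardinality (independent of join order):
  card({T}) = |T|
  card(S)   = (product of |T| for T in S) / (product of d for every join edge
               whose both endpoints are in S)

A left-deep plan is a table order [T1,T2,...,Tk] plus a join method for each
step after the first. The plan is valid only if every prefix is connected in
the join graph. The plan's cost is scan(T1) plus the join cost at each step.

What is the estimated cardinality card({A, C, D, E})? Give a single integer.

240

Tables in S: A(20), C(120), D(400), E(120)
Edges inside S: A-C(d=20), A-D(d=10), A-E(d=2), C-D(d=5), C-E(d=6), D-E(d=40)
numerator = 20 * 120 * 400 * 120 = 115200000
denominator = 20 * 10 * 2 * 5 * 6 * 40 = 480000
card(S) = 115200000 / 480000 = 240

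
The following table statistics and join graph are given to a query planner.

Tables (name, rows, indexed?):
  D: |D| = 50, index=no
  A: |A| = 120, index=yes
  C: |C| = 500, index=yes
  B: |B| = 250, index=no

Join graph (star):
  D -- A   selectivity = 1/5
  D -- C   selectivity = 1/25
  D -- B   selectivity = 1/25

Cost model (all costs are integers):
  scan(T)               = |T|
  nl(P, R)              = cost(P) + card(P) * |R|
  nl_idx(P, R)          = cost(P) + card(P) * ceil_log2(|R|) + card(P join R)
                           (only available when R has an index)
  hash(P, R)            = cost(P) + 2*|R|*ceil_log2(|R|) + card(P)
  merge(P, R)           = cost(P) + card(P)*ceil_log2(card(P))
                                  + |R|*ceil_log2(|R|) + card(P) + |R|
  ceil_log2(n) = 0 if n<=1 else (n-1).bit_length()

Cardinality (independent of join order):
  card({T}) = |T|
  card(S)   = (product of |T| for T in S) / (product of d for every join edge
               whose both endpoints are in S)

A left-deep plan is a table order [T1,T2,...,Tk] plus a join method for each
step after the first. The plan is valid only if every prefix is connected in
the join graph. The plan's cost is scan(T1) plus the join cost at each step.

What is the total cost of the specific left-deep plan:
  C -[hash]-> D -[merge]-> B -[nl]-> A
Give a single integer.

1214850

step 1: scan C: cost=500, card=500
step 2: join D via hash
    card(P join D) = 500*50/(25) = 1000
    cost = 500 + 2*50*6 + 500 = 1600
step 3: join B via merge
    card(P join B) = 1000*250/(25) = 10000
    cost = 1600 + 1000*10 + 250*8 + 1000 + 250 = 14850
step 4: join A via nl
    card(P join A) = 10000*120/(5) = 240000
    cost = 14850 + 10000*120 = 1214850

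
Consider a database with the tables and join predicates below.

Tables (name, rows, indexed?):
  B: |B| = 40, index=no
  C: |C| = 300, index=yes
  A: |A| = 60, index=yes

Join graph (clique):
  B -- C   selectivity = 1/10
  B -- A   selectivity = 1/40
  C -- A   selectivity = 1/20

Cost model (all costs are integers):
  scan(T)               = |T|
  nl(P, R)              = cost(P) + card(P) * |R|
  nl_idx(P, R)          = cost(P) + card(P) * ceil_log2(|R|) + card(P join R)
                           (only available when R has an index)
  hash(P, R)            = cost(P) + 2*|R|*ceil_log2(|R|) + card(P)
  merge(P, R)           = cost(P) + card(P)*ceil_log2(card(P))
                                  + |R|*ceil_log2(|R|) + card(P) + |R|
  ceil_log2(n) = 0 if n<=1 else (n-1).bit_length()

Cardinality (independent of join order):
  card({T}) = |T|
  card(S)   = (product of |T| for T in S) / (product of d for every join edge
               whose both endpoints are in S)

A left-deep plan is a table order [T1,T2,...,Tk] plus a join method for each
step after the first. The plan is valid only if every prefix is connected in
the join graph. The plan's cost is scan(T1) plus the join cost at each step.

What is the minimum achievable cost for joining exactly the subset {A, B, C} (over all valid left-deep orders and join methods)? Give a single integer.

970

Selinger DP over subsets of {A,B,C}:
  {B}: scan cost=40, card=40
  {C}: scan cost=300, card=300
  {A}: scan cost=60, card=60
  {BC}: card=1200; try (B,hash)→1080, (C,nl_idx)→1600, (C,merge)→3320, (B,merge)→3580, (C,hash)→5480, (C,nl)→12040 …(+1); best=1080 via (B,hash)
  {AB}: card=60; try (A,nl_idx)→340, (B,hash)→600, (A,merge)→740, (B,merge)→760, (A,hash)→800, (A,nl)→2440 …(+1); best=340 via (A,nl_idx)
  {AC}: card=900; try (A,hash)→1320, (C,nl_idx)→1500, (A,nl_idx)→3000, (C,merge)→3480, (A,merge)→3720, (C,hash)→5520 …(+2); best=1320 via (A,hash)
  {ABC}: card=90; try (C,nl_idx)→970, (B,hash)→2700, (A,hash)→3000, (C,merge)→3760, (C,hash)→5800, (A,nl_idx)→8370 …(+5); best=970 via (C,nl_idx)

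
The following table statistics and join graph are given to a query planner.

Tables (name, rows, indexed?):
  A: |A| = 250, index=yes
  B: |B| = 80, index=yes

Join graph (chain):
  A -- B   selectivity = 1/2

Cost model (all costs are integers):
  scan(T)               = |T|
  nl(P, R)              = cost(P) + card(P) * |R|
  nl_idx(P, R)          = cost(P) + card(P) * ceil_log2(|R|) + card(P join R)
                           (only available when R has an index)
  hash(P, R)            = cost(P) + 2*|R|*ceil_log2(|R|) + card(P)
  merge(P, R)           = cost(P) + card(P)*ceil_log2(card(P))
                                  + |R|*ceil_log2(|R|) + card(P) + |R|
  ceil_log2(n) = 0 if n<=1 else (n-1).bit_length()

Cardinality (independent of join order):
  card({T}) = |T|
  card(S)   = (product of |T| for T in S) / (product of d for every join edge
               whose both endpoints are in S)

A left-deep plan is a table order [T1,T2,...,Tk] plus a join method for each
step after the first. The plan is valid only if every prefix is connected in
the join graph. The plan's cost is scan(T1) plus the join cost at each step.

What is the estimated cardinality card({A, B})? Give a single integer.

Tables in S: A(250), B(80)
Edges inside S: A-B(d=2)
numerator = 250 * 80 = 20000
denominator = 2 = 2
card(S) = 20000 / 2 = 10000

10000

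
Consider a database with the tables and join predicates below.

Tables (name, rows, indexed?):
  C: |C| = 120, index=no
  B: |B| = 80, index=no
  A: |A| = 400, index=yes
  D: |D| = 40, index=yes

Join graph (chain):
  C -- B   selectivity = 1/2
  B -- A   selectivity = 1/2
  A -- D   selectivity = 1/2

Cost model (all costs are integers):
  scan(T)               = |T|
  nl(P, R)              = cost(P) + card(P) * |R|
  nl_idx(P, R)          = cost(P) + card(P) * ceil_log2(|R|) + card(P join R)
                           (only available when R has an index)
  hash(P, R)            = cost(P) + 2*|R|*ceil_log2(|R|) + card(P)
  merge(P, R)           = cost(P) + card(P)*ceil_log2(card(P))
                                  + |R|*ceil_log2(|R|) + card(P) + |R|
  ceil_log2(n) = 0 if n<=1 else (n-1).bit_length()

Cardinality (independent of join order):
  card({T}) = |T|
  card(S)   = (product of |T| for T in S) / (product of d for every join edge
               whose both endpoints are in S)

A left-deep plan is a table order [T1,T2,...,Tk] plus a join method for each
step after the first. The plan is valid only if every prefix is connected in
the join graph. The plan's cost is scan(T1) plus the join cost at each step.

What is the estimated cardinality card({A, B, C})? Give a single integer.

960000

Tables in S: A(400), B(80), C(120)
Edges inside S: C-B(d=2), B-A(d=2)
numerator = 400 * 80 * 120 = 3840000
denominator = 2 * 2 = 4
card(S) = 3840000 / 4 = 960000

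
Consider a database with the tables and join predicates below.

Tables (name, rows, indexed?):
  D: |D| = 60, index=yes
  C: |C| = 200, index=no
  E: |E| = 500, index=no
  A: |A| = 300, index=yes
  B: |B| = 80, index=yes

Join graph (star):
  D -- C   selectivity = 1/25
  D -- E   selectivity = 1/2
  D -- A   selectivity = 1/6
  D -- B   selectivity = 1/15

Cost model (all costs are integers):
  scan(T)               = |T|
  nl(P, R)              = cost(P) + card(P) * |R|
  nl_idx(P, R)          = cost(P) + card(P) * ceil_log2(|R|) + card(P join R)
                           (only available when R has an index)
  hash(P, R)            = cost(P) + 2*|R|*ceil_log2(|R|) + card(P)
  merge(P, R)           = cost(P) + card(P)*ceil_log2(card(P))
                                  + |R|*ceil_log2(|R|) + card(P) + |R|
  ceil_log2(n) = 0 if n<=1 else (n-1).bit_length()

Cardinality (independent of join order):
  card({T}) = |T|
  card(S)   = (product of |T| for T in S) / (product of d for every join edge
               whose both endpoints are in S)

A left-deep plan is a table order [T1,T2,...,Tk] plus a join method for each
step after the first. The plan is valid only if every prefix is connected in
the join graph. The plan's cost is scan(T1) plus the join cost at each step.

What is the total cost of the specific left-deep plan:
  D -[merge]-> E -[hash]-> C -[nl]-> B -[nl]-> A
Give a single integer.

step 1: scan D: cost=60, card=60
step 2: join E via merge
    card(P join E) = 60*500/(2) = 15000
    cost = 60 + 60*6 + 500*9 + 60 + 500 = 5480
step 3: join C via hash
    card(P join C) = 15000*200/(25) = 120000
    cost = 5480 + 2*200*8 + 15000 = 23680
step 4: join B via nl
    card(P join B) = 120000*80/(15) = 640000
    cost = 23680 + 120000*80 = 9623680
step 5: join A via nl
    card(P join A) = 640000*300/(6) = 32000000
    cost = 9623680 + 640000*300 = 201623680

201623680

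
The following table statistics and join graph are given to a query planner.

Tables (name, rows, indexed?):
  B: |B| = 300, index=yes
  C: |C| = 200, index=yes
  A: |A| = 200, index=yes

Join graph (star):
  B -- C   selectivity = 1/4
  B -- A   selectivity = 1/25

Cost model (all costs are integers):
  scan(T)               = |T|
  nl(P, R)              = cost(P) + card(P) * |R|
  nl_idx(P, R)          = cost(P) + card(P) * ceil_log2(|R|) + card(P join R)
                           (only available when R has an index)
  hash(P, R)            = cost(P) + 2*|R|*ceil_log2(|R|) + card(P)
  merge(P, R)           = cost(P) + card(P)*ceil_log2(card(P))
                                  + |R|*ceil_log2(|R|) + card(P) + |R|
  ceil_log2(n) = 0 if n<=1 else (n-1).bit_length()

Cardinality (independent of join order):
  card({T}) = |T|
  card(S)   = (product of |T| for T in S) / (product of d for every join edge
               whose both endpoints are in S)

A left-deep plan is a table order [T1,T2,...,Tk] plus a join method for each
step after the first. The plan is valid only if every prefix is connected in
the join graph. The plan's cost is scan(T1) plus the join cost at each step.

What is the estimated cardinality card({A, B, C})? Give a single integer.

Tables in S: A(200), B(300), C(200)
Edges inside S: B-C(d=4), B-A(d=25)
numerator = 200 * 300 * 200 = 12000000
denominator = 4 * 25 = 100
card(S) = 12000000 / 100 = 120000

120000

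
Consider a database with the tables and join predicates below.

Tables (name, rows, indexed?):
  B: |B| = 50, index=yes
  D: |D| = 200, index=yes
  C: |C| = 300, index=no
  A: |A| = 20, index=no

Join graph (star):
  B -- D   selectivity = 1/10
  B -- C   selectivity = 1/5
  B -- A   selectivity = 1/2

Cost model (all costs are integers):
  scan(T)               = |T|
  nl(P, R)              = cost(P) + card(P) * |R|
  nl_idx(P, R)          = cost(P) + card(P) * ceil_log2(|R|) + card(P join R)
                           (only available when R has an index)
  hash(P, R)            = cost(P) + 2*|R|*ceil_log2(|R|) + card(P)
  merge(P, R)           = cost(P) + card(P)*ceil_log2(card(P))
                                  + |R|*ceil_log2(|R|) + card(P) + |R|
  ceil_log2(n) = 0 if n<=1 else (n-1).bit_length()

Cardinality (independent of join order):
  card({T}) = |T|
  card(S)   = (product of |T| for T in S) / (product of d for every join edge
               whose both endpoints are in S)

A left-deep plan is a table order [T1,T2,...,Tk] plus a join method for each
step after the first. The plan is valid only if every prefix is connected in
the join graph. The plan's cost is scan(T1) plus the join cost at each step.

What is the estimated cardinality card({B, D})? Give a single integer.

Tables in S: B(50), D(200)
Edges inside S: B-D(d=10)
numerator = 50 * 200 = 10000
denominator = 10 = 10
card(S) = 10000 / 10 = 1000

1000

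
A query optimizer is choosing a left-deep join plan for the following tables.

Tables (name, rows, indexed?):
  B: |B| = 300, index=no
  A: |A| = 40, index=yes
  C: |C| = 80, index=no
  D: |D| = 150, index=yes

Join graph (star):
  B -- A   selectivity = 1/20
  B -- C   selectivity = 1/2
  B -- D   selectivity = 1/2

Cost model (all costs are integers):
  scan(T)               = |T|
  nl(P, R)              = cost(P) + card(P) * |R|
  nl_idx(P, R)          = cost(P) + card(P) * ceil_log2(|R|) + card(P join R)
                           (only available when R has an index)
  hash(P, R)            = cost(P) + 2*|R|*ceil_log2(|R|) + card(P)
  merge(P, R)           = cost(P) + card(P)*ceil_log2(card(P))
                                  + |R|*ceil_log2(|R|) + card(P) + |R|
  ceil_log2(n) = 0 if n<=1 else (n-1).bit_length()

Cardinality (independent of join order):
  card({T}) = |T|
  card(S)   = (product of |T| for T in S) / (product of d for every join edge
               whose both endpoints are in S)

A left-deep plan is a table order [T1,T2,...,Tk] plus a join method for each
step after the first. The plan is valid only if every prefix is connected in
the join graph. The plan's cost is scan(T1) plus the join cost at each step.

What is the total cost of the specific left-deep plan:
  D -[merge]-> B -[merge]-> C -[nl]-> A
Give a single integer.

step 1: scan D: cost=150, card=150
step 2: join B via merge
    card(P join B) = 150*300/(2) = 22500
    cost = 150 + 150*8 + 300*9 + 150 + 300 = 4500
step 3: join C via merge
    card(P join C) = 22500*80/(2) = 900000
    cost = 4500 + 22500*15 + 80*7 + 22500 + 80 = 365140
step 4: join A via nl
    card(P join A) = 900000*40/(20) = 1800000
    cost = 365140 + 900000*40 = 36365140

36365140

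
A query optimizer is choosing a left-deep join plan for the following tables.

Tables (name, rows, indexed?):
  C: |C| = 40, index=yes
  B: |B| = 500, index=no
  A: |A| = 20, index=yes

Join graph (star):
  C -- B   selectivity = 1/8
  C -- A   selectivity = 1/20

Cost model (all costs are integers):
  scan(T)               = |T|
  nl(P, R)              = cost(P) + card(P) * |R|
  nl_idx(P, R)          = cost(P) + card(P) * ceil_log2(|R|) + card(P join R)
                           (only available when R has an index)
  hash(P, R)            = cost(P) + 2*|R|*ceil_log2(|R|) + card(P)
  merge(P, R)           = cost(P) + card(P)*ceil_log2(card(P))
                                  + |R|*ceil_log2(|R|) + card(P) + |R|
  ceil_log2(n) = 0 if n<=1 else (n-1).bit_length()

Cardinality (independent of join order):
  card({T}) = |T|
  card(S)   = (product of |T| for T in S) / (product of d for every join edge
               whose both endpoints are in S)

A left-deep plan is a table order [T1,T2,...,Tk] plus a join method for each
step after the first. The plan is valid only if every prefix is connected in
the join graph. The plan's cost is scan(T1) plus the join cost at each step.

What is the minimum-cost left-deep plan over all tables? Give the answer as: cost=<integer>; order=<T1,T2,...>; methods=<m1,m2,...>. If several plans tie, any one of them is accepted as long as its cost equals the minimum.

cost=4180; order=B,C,A; methods=hash,hash

Selinger DP (subsets sized 1..n):
  {C}: scan cost=40, card=40
  {B}: scan cost=500, card=500
  {A}: scan cost=20, card=20
  {BC}: card=2500; try (C,hash)→1480, (B,merge)→5320, (C,merge)→5780, (C,nl_idx)→6000, (B,hash)→9080, (B,nl)→20040 …(+1); best=1480 via (C,hash)
  {AC}: card=40; try (C,nl_idx)→180, (A,hash)→280, (A,nl_idx)→280, (C,merge)→420, (A,merge)→440, (C,hash)→520 …(+2); best=180 via (C,nl_idx)
  {ABC}: card=2500; try (A,hash)→4180, (B,merge)→5460, (B,hash)→9220, (A,nl_idx)→16480, (B,nl)→20180, (A,merge)→34100 …(+1); best=4180 via (A,hash)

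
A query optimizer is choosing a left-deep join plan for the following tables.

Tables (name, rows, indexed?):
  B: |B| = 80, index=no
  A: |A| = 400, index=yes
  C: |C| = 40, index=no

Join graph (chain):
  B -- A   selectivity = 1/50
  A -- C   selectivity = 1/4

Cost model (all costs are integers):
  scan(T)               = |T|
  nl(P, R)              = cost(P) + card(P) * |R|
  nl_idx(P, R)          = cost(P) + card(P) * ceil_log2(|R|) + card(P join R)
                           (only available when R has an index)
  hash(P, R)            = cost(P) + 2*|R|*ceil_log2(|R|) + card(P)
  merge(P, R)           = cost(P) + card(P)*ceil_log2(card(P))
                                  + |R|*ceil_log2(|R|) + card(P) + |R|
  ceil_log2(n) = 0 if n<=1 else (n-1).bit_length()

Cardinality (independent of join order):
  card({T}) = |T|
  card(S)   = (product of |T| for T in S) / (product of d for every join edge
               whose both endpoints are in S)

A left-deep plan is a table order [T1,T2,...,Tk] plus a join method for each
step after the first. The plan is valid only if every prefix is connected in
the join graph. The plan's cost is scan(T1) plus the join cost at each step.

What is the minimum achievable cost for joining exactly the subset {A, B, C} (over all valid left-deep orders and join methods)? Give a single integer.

Selinger DP over subsets of {A,B,C}:
  {B}: scan cost=80, card=80
  {A}: scan cost=400, card=400
  {C}: scan cost=40, card=40
  {AB}: card=640; try (A,nl_idx)→1440, (B,hash)→1920, (A,merge)→4720, (B,merge)→5040, (A,hash)→7360, (A,nl)→32080 …(+1); best=1440 via (A,nl_idx)
  {AC}: card=4000; try (C,hash)→1280, (A,merge)→4320, (A,nl_idx)→4400, (C,merge)→4680, (A,hash)→7280, (A,nl)→16040 …(+1); best=1280 via (C,hash)
  {ABC}: card=6400; try (C,hash)→2560, (B,hash)→6400, (C,merge)→8760, (C,nl)→27040, (B,merge)→53920, (B,nl)→321280; best=2560 via (C,hash)

2560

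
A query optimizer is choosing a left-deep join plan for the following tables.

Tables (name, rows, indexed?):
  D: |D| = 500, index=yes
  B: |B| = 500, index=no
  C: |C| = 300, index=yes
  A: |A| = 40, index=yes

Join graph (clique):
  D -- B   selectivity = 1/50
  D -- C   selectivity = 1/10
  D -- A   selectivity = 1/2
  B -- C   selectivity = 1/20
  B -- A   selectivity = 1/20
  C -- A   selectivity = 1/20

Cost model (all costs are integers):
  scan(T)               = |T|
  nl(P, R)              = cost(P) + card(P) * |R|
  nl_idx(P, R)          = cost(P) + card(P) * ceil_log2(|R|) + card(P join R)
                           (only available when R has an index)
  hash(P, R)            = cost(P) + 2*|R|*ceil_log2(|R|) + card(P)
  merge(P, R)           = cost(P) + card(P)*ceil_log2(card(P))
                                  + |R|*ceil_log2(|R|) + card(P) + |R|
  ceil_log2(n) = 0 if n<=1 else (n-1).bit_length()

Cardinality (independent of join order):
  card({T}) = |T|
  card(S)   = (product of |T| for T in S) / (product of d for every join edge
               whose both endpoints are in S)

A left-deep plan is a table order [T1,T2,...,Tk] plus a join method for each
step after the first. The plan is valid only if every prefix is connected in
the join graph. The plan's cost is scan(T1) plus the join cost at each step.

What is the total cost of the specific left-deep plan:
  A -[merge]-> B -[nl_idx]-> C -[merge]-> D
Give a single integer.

step 1: scan A: cost=40, card=40
step 2: join B via merge
    card(P join B) = 40*500/(20) = 1000
    cost = 40 + 40*6 + 500*9 + 40 + 500 = 5320
step 3: join C via nl_idx
    card(P join C) = 1000*300/(20*20) = 750
    cost = 5320 + 1000*9 + 750 = 15070
step 4: join D via merge
    card(P join D) = 750*500/(50*10*2) = 375
    cost = 15070 + 750*10 + 500*9 + 750 + 500 = 28320

28320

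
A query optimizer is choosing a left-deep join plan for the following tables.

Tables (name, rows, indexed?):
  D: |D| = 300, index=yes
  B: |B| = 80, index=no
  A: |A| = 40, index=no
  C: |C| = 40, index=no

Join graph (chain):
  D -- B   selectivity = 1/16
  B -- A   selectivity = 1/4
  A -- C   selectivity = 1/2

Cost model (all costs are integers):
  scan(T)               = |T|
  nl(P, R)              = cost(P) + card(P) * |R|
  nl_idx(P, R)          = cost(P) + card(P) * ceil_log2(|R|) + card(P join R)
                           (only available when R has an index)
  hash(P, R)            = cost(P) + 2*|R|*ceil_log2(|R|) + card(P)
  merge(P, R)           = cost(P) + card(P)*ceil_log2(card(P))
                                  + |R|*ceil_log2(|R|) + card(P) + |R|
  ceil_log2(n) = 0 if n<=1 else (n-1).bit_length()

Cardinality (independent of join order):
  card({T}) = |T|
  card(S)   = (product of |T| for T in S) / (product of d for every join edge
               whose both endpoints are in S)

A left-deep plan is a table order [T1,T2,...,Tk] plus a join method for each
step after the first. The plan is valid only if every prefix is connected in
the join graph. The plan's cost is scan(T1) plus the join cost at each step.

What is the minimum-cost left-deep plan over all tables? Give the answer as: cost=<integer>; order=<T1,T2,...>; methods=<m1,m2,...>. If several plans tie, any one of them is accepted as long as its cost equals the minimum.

cost=19180; order=D,B,A,C; methods=hash,hash,hash

Selinger DP (subsets sized 1..n):
  {D}: scan cost=300, card=300
  {B}: scan cost=80, card=80
  {A}: scan cost=40, card=40
  {C}: scan cost=40, card=40
  {BD}: card=1500; try (B,hash)→1720, (D,nl_idx)→2300, (D,merge)→3720, (B,merge)→3940, (D,hash)→5560, (D,nl)→24080 …(+1); best=1720 via (B,hash)
  {AB}: card=800; try (A,hash)→640, (B,merge)→960, (A,merge)→1000, (B,hash)→1200, (B,nl)→3240, (A,nl)→3280; best=640 via (A,hash)
  {AC}: card=800; try (C,hash)→560, (A,hash)→560, (C,merge)→600, (A,merge)→600, (C,nl)→1640, (A,nl)→1640; best=560 via (C,hash)
  {ABD}: card=15000; try (A,hash)→3700, (D,hash)→6840, (D,merge)→12440, (A,merge)→20000, (D,nl_idx)→22840, (A,nl)→61720 …(+1); best=3700 via (A,hash)
  {ABC}: card=16000; try (C,hash)→1920, (B,hash)→2480, (C,merge)→9720, (B,merge)→10000, (C,nl)→32640, (B,nl)→64560; best=1920 via (C,hash)
  {ABCD}: card=300000; try (C,hash)→19180, (D,hash)→23320, (C,merge)→228980, (D,merge)→244920, (D,nl_idx)→445920, (C,nl)→603700 …(+1); best=19180 via (C,hash)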